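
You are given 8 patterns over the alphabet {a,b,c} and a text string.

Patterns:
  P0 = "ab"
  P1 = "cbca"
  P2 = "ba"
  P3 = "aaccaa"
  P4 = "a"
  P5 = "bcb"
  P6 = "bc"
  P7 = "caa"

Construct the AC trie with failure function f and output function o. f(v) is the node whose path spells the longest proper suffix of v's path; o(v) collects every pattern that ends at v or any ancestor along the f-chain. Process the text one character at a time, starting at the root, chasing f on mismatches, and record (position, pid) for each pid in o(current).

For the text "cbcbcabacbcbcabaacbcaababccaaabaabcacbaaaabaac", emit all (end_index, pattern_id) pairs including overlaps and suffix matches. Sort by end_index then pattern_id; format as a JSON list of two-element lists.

Build:
Trie (insert patterns):
  0='ε' goto a→1 b→7 c→3
  1='a' goto a→9 b→2  [P4 ends]
  2='ab' goto ·  [P0 ends]
  3='c' goto a→16 b→4
  4='cb' goto c→5
  5='cbc' goto a→6
  6='cbca' goto ·  [P1 ends]
  7='b' goto a→8 c→14
  8='ba' goto ·  [P2 ends]
  9='aa' goto c→10
  10='aac' goto c→11
  11='aacc' goto a→12
  12='aacca' goto a→13
  13='aaccaa' goto ·  [P3 ends]
  14='bc' goto b→15  [P6 ends]
  15='bcb' goto ·  [P5 ends]
  16='ca' goto a→17
  17='caa' goto ·  [P7 ends]

Failure links (BFS by depth):
  n1('a'): parent n0 fail=0; on 'a' 0 → fail=0;  out {4}∪∅={4}
  n3('c'): parent n0 fail=0; on 'c' 0 → fail=0;  out ∅∪∅=∅
  n7('b'): parent n0 fail=0; on 'b' 0 → fail=0;  out ∅∪∅=∅
  n2('ab'): parent n1 fail=0; on 'b' 0 → fail=7;  out {0}∪∅={0}
  n4('cb'): parent n3 fail=0; on 'b' 0 → fail=7;  out ∅∪∅=∅
  n8('ba'): parent n7 fail=0; on 'a' 0 → fail=1;  out {2}∪{4}={2,4}
  n9('aa'): parent n1 fail=0; on 'a' 0 → fail=1;  out ∅∪{4}={4}
  n14('bc'): parent n7 fail=0; on 'c' 0 → fail=3;  out {6}∪∅={6}
  n16('ca'): parent n3 fail=0; on 'a' 0 → fail=1;  out ∅∪{4}={4}
  n5('cbc'): parent n4 fail=7; on 'c' 7 → fail=14;  out ∅∪{6}={6}
  n10('aac'): parent n9 fail=1; on 'c' 1→0 → fail=3;  out ∅∪∅=∅
  n15('bcb'): parent n14 fail=3; on 'b' 3 → fail=4;  out {5}∪∅={5}
  n17('caa'): parent n16 fail=1; on 'a' 1 → fail=9;  out {7}∪{4}={4,7}
  n6('cbca'): parent n5 fail=14; on 'a' 14→3 → fail=16;  out {1}∪{4}={1,4}
  n11('aacc'): parent n10 fail=3; on 'c' 3→0 → fail=3;  out ∅∪∅=∅
  n12('aacca'): parent n11 fail=3; on 'a' 3 → fail=16;  out ∅∪{4}={4}
  n13('aaccaa'): parent n12 fail=16; on 'a' 16 → fail=17;  out {3}∪{4,7}={3,4,7}

Text stream:
[0] read 'c'  n0⇒n3
[1] read 'b'  n3⇒n4
[2] read 'c'  n4⇒n5  ** P6@[1:2]
[3] read 'b'  n5⇒n15 (fail-walked)  ** P5@[1:3]
[4] read 'c'  n15⇒n5 (fail-walked)  ** P6@[3:4]
[5] read 'a'  n5⇒n6  ** P1@[2:5],P4@[5:5]
[6] read 'b'  n6⇒n2 (fail-walked)  ** P0@[5:6]
[7] read 'a'  n2⇒n8 (fail-walked)  ** P2@[6:7],P4@[7:7]
[8] read 'c'  n8⇒n3 (fail-walked)
[9] read 'b'  n3⇒n4
[10] read 'c'  n4⇒n5  ** P6@[9:10]
[11] read 'b'  n5⇒n15 (fail-walked)  ** P5@[9:11]
[12] read 'c'  n15⇒n5 (fail-walked)  ** P6@[11:12]
[13] read 'a'  n5⇒n6  ** P1@[10:13],P4@[13:13]
[14] read 'b'  n6⇒n2 (fail-walked)  ** P0@[13:14]
[15] read 'a'  n2⇒n8 (fail-walked)  ** P2@[14:15],P4@[15:15]
[16] read 'a'  n8⇒n9 (fail-walked)  ** P4@[16:16]
[17] read 'c'  n9⇒n10
[18] read 'b'  n10⇒n4 (fail-walked)
[19] read 'c'  n4⇒n5  ** P6@[18:19]
[20] read 'a'  n5⇒n6  ** P1@[17:20],P4@[20:20]
[21] read 'a'  n6⇒n17 (fail-walked)  ** P4@[21:21],P7@[19:21]
[22] read 'b'  n17⇒n2 (fail-walked)  ** P0@[21:22]
[23] read 'a'  n2⇒n8 (fail-walked)  ** P2@[22:23],P4@[23:23]
[24] read 'b'  n8⇒n2 (fail-walked)  ** P0@[23:24]
[25] read 'c'  n2⇒n14 (fail-walked)  ** P6@[24:25]
[26] read 'c'  n14⇒n3 (fail-walked)
[27] read 'a'  n3⇒n16  ** P4@[27:27]
[28] read 'a'  n16⇒n17  ** P4@[28:28],P7@[26:28]
[29] read 'a'  n17⇒n9 (fail-walked)  ** P4@[29:29]
[30] read 'b'  n9⇒n2 (fail-walked)  ** P0@[29:30]
[31] read 'a'  n2⇒n8 (fail-walked)  ** P2@[30:31],P4@[31:31]
[32] read 'a'  n8⇒n9 (fail-walked)  ** P4@[32:32]
[33] read 'b'  n9⇒n2 (fail-walked)  ** P0@[32:33]
[34] read 'c'  n2⇒n14 (fail-walked)  ** P6@[33:34]
[35] read 'a'  n14⇒n16 (fail-walked)  ** P4@[35:35]
[36] read 'c'  n16⇒n3 (fail-walked)
[37] read 'b'  n3⇒n4
[38] read 'a'  n4⇒n8 (fail-walked)  ** P2@[37:38],P4@[38:38]
[39] read 'a'  n8⇒n9 (fail-walked)  ** P4@[39:39]
[40] read 'a'  n9⇒n9 (fail-walked)  ** P4@[40:40]
[41] read 'a'  n9⇒n9 (fail-walked)  ** P4@[41:41]
[42] read 'b'  n9⇒n2 (fail-walked)  ** P0@[41:42]
[43] read 'a'  n2⇒n8 (fail-walked)  ** P2@[42:43],P4@[43:43]
[44] read 'a'  n8⇒n9 (fail-walked)  ** P4@[44:44]
[45] read 'c'  n9⇒n10

All matches (sorted): [[2,6],[3,5],[4,6],[5,1],[5,4],[6,0],[7,2],[7,4],[10,6],[11,5],[12,6],[13,1],[13,4],[14,0],[15,2],[15,4],[16,4],[19,6],[20,1],[20,4],[21,4],[21,7],[22,0],[23,2],[23,4],[24,0],[25,6],[27,4],[28,4],[28,7],[29,4],[30,0],[31,2],[31,4],[32,4],[33,0],[34,6],[35,4],[38,2],[38,4],[39,4],[40,4],[41,4],[42,0],[43,2],[43,4],[44,4]]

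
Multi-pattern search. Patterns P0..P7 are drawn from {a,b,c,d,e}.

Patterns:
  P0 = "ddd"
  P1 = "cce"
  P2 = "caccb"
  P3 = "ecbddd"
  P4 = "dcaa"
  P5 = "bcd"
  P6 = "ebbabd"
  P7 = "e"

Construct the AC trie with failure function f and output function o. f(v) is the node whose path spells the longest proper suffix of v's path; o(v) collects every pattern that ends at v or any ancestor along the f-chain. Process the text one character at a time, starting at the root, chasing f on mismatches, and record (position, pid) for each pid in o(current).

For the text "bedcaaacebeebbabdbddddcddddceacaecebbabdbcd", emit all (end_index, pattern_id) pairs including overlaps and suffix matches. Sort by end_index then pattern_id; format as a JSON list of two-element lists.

Construct AC machine:
Trie (insert patterns):
  n0 'ε': b→20 c→4 d→1 e→11
  n1 'd': c→17 d→2
  n2 'dd': d→3
  n3 'ddd': ·  ←P0
  n4 'c': a→7 c→5
  n5 'cc': e→6
  n6 'cce': ·  ←P1
  n7 'ca': c→8
  n8 'cac': c→9
  n9 'cacc': b→10
  n10 'caccb': ·  ←P2
  n11 'e': b→23 c→12  ←P7
  n12 'ec': b→13
  n13 'ecb': d→14
  n14 'ecbd': d→15
  n15 'ecbdd': d→16
  n16 'ecbddd': ·  ←P3
  n17 'dc': a→18
  n18 'dca': a→19
  n19 'dcaa': ·  ←P4
  n20 'b': c→21
  n21 'bc': d→22
  n22 'bcd': ·  ←P5
  n23 'eb': b→24
  n24 'ebb': a→25
  n25 'ebba': b→26
  n26 'ebbab': d→27
  n27 'ebbabd': ·  ←P6

BFS fail/out derivation:
  n1('d'): parent n0 fail=0; on 'd' 0 → fail=0;  out ∅∪∅=∅
  n4('c'): parent n0 fail=0; on 'c' 0 → fail=0;  out ∅∪∅=∅
  n11('e'): parent n0 fail=0; on 'e' 0 → fail=0;  out {7}∪∅={7}
  n20('b'): parent n0 fail=0; on 'b' 0 → fail=0;  out ∅∪∅=∅
  n2('dd'): parent n1 fail=0; on 'd' 0 → fail=1;  out ∅∪∅=∅
  n5('cc'): parent n4 fail=0; on 'c' 0 → fail=4;  out ∅∪∅=∅
  n7('ca'): parent n4 fail=0; on 'a' 0 → fail=0;  out ∅∪∅=∅
  n12('ec'): parent n11 fail=0; on 'c' 0 → fail=4;  out ∅∪∅=∅
  n17('dc'): parent n1 fail=0; on 'c' 0 → fail=4;  out ∅∪∅=∅
  n21('bc'): parent n20 fail=0; on 'c' 0 → fail=4;  out ∅∪∅=∅
  n23('eb'): parent n11 fail=0; on 'b' 0 → fail=20;  out ∅∪∅=∅
  n3('ddd'): parent n2 fail=1; on 'd' 1 → fail=2;  out {0}∪∅={0}
  n6('cce'): parent n5 fail=4; on 'e' 4→0 → fail=11;  out {1}∪{7}={1,7}
  n8('cac'): parent n7 fail=0; on 'c' 0 → fail=4;  out ∅∪∅=∅
  n13('ecb'): parent n12 fail=4; on 'b' 4→0 → fail=20;  out ∅∪∅=∅
  n18('dca'): parent n17 fail=4; on 'a' 4 → fail=7;  out ∅∪∅=∅
  n22('bcd'): parent n21 fail=4; on 'd' 4→0 → fail=1;  out {5}∪∅={5}
  n24('ebb'): parent n23 fail=20; on 'b' 20→0 → fail=20;  out ∅∪∅=∅
  n9('cacc'): parent n8 fail=4; on 'c' 4 → fail=5;  out ∅∪∅=∅
  n14('ecbd'): parent n13 fail=20; on 'd' 20→0 → fail=1;  out ∅∪∅=∅
  n19('dcaa'): parent n18 fail=7; on 'a' 7→0 → fail=0;  out {4}∪∅={4}
  n25('ebba'): parent n24 fail=20; on 'a' 20→0 → fail=0;  out ∅∪∅=∅
  n10('caccb'): parent n9 fail=5; on 'b' 5→4→0 → fail=20;  out {2}∪∅={2}
  n15('ecbdd'): parent n14 fail=1; on 'd' 1 → fail=2;  out ∅∪∅=∅
  n26('ebbab'): parent n25 fail=0; on 'b' 0 → fail=20;  out ∅∪∅=∅
  n16('ecbddd'): parent n15 fail=2; on 'd' 2 → fail=3;  out {3}∪{0}={0,3}
  n27('ebbabd'): parent n26 fail=20; on 'd' 20→0 → fail=1;  out {6}∪∅={6}

Text stream:
i=0 'b': node 0→20
i=1 'e': node 20→11 ·f  ** P7@[1:1]
i=2 'd': node 11→1 ·f
i=3 'c': node 1→17
i=4 'a': node 17→18
i=5 'a': node 18→19  ** P4@[2:5]
i=6 'a': node 19→0 ·f
i=7 'c': node 0→4
i=8 'e': node 4→11 ·f  ** P7@[8:8]
i=9 'b': node 11→23
i=10 'e': node 23→11 ·f  ** P7@[10:10]
i=11 'e': node 11→11 ·f  ** P7@[11:11]
i=12 'b': node 11→23
i=13 'b': node 23→24
i=14 'a': node 24→25
i=15 'b': node 25→26
i=16 'd': node 26→27  ** P6@[11:16]
i=17 'b': node 27→20 ·f
i=18 'd': node 20→1 ·f
i=19 'd': node 1→2
i=20 'd': node 2→3  ** P0@[18:20]
i=21 'd': node 3→3 ·f  ** P0@[19:21]
i=22 'c': node 3→17 ·f
i=23 'd': node 17→1 ·f
i=24 'd': node 1→2
i=25 'd': node 2→3  ** P0@[23:25]
i=26 'd': node 3→3 ·f  ** P0@[24:26]
i=27 'c': node 3→17 ·f
i=28 'e': node 17→11 ·f  ** P7@[28:28]
i=29 'a': node 11→0 ·f
i=30 'c': node 0→4
i=31 'a': node 4→7
i=32 'e': node 7→11 ·f  ** P7@[32:32]
i=33 'c': node 11→12
i=34 'e': node 12→11 ·f  ** P7@[34:34]
i=35 'b': node 11→23
i=36 'b': node 23→24
i=37 'a': node 24→25
i=38 'b': node 25→26
i=39 'd': node 26→27  ** P6@[34:39]
i=40 'b': node 27→20 ·f
i=41 'c': node 20→21
i=42 'd': node 21→22  ** P5@[40:42]

All matches (sorted): [[1,7],[5,4],[8,7],[10,7],[11,7],[16,6],[20,0],[21,0],[25,0],[26,0],[28,7],[32,7],[34,7],[39,6],[42,5]]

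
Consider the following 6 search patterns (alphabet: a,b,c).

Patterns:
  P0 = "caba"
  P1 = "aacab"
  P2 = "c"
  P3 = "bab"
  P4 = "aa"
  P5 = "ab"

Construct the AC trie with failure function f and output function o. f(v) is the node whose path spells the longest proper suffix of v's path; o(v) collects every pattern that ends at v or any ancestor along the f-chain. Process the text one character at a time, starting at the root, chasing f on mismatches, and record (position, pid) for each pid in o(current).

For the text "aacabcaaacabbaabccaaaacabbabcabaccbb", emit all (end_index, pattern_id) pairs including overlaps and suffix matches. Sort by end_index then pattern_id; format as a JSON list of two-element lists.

Build:
Trie (insert patterns):
  0='ε' goto a→5 b→10 c→1
  1='c' goto a→2  [P2 ends]
  2='ca' goto b→3
  3='cab' goto a→4
  4='caba' goto ·  [P0 ends]
  5='a' goto a→6 b→13
  6='aa' goto c→7  [P4 ends]
  7='aac' goto a→8
  8='aaca' goto b→9
  9='aacab' goto ·  [P1 ends]
  10='b' goto a→11
  11='ba' goto b→12
  12='bab' goto ·  [P3 ends]
  13='ab' goto ·  [P5 ends]

BFS fail/out derivation:
  n1('c'): parent n0 fail=0; on 'c' 0 → fail=0;  out {2}∪∅={2}
  n5('a'): parent n0 fail=0; on 'a' 0 → fail=0;  out ∅∪∅=∅
  n10('b'): parent n0 fail=0; on 'b' 0 → fail=0;  out ∅∪∅=∅
  n2('ca'): parent n1 fail=0; on 'a' 0 → fail=5;  out ∅∪∅=∅
  n6('aa'): parent n5 fail=0; on 'a' 0 → fail=5;  out {4}∪∅={4}
  n11('ba'): parent n10 fail=0; on 'a' 0 → fail=5;  out ∅∪∅=∅
  n13('ab'): parent n5 fail=0; on 'b' 0 → fail=10;  out {5}∪∅={5}
  n3('cab'): parent n2 fail=5; on 'b' 5 → fail=13;  out ∅∪{5}={5}
  n7('aac'): parent n6 fail=5; on 'c' 5→0 → fail=1;  out ∅∪{2}={2}
  n12('bab'): parent n11 fail=5; on 'b' 5 → fail=13;  out {3}∪{5}={3,5}
  n4('caba'): parent n3 fail=13; on 'a' 13→10 → fail=11;  out {0}∪∅={0}
  n8('aaca'): parent n7 fail=1; on 'a' 1 → fail=2;  out ∅∪∅=∅
  n9('aacab'): parent n8 fail=2; on 'b' 2 → fail=3;  out {1}∪{5}={1,5}

Scan:
[0] read 'a'  n0⇒n5
[1] read 'a'  n5⇒n6  → match P4@[0:1]
[2] read 'c'  n6⇒n7  → match P2@[2:2]
[3] read 'a'  n7⇒n8
[4] read 'b'  n8⇒n9  → match P1@[0:4],P5@[3:4]
[5] read 'c'  n9⇒n1 (via fail)  → match P2@[5:5]
[6] read 'a'  n1⇒n2
[7] read 'a'  n2⇒n6 (via fail)  → match P4@[6:7]
[8] read 'a'  n6⇒n6 (via fail)  → match P4@[7:8]
[9] read 'c'  n6⇒n7  → match P2@[9:9]
[10] read 'a'  n7⇒n8
[11] read 'b'  n8⇒n9  → match P1@[7:11],P5@[10:11]
[12] read 'b'  n9⇒n10 (via fail)
[13] read 'a'  n10⇒n11
[14] read 'a'  n11⇒n6 (via fail)  → match P4@[13:14]
[15] read 'b'  n6⇒n13 (via fail)  → match P5@[14:15]
[16] read 'c'  n13⇒n1 (via fail)  → match P2@[16:16]
[17] read 'c'  n1⇒n1 (via fail)  → match P2@[17:17]
[18] read 'a'  n1⇒n2
[19] read 'a'  n2⇒n6 (via fail)  → match P4@[18:19]
[20] read 'a'  n6⇒n6 (via fail)  → match P4@[19:20]
[21] read 'a'  n6⇒n6 (via fail)  → match P4@[20:21]
[22] read 'c'  n6⇒n7  → match P2@[22:22]
[23] read 'a'  n7⇒n8
[24] read 'b'  n8⇒n9  → match P1@[20:24],P5@[23:24]
[25] read 'b'  n9⇒n10 (via fail)
[26] read 'a'  n10⇒n11
[27] read 'b'  n11⇒n12  → match P3@[25:27],P5@[26:27]
[28] read 'c'  n12⇒n1 (via fail)  → match P2@[28:28]
[29] read 'a'  n1⇒n2
[30] read 'b'  n2⇒n3  → match P5@[29:30]
[31] read 'a'  n3⇒n4  → match P0@[28:31]
[32] read 'c'  n4⇒n1 (via fail)  → match P2@[32:32]
[33] read 'c'  n1⇒n1 (via fail)  → match P2@[33:33]
[34] read 'b'  n1⇒n10 (via fail)
[35] read 'b'  n10⇒n10 (via fail)

Matches: [[1,4],[2,2],[4,1],[4,5],[5,2],[7,4],[8,4],[9,2],[11,1],[11,5],[14,4],[15,5],[16,2],[17,2],[19,4],[20,4],[21,4],[22,2],[24,1],[24,5],[27,3],[27,5],[28,2],[30,5],[31,0],[32,2],[33,2]]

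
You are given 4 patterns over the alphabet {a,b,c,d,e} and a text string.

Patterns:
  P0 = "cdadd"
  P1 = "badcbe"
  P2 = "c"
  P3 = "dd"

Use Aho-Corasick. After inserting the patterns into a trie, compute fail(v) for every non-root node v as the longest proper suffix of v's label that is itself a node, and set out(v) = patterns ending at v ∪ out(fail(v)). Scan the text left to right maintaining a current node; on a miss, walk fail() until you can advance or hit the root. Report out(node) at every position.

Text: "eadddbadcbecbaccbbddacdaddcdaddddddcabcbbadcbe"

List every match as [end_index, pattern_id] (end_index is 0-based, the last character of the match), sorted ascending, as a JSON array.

Build automaton:
Trie (insert patterns):
  n0 'ε': b→6 c→1 d→12
  n1 'c': d→2  ←P2
  n2 'cd': a→3
  n3 'cda': d→4
  n4 'cdad': d→5
  n5 'cdadd': ·  ←P0
  n6 'b': a→7
  n7 'ba': d→8
  n8 'bad': c→9
  n9 'badc': b→10
  n10 'badcb': e→11
  n11 'badcbe': ·  ←P1
  n12 'd': d→13
  n13 'dd': ·  ←P3

BFS fail/out derivation:
  n1('c'): parent n0 fail=0; on 'c' 0 → fail=0;  out {2}∪∅={2}
  n6('b'): parent n0 fail=0; on 'b' 0 → fail=0;  out ∅∪∅=∅
  n12('d'): parent n0 fail=0; on 'd' 0 → fail=0;  out ∅∪∅=∅
  n2('cd'): parent n1 fail=0; on 'd' 0 → fail=12;  out ∅∪∅=∅
  n7('ba'): parent n6 fail=0; on 'a' 0 → fail=0;  out ∅∪∅=∅
  n13('dd'): parent n12 fail=0; on 'd' 0 → fail=12;  out {3}∪∅={3}
  n3('cda'): parent n2 fail=12; on 'a' 12→0 → fail=0;  out ∅∪∅=∅
  n8('bad'): parent n7 fail=0; on 'd' 0 → fail=12;  out ∅∪∅=∅
  n4('cdad'): parent n3 fail=0; on 'd' 0 → fail=12;  out ∅∪∅=∅
  n9('badc'): parent n8 fail=12; on 'c' 12→0 → fail=1;  out ∅∪{2}={2}
  n5('cdadd'): parent n4 fail=12; on 'd' 12 → fail=13;  out {0}∪{3}={0,3}
  n10('badcb'): parent n9 fail=1; on 'b' 1→0 → fail=6;  out ∅∪∅=∅
  n11('badcbe'): parent n10 fail=6; on 'e' 6→0 → fail=0;  out {1}∪∅={1}

Scan:
pos 0 'e': at 0
pos 1 'a': at 0
pos 2 'd': at 12
pos 3 'd': at 13  ** P3@[2:3]
pos 4 'd': at 13 ·f  ** P3@[3:4]
pos 5 'b': at 6 ·f
pos 6 'a': at 7
pos 7 'd': at 8
pos 8 'c': at 9  ** P2@[8:8]
pos 9 'b': at 10
pos 10 'e': at 11  ** P1@[5:10]
pos 11 'c': at 1 ·f  ** P2@[11:11]
pos 12 'b': at 6 ·f
pos 13 'a': at 7
pos 14 'c': at 1 ·f  ** P2@[14:14]
pos 15 'c': at 1 ·f  ** P2@[15:15]
pos 16 'b': at 6 ·f
pos 17 'b': at 6 ·f
pos 18 'd': at 12 ·f
pos 19 'd': at 13  ** P3@[18:19]
pos 20 'a': at 0 ·f
pos 21 'c': at 1  ** P2@[21:21]
pos 22 'd': at 2
pos 23 'a': at 3
pos 24 'd': at 4
pos 25 'd': at 5  ** P0@[21:25],P3@[24:25]
pos 26 'c': at 1 ·f  ** P2@[26:26]
pos 27 'd': at 2
pos 28 'a': at 3
pos 29 'd': at 4
pos 30 'd': at 5  ** P0@[26:30],P3@[29:30]
pos 31 'd': at 13 ·f  ** P3@[30:31]
pos 32 'd': at 13 ·f  ** P3@[31:32]
pos 33 'd': at 13 ·f  ** P3@[32:33]
pos 34 'd': at 13 ·f  ** P3@[33:34]
pos 35 'c': at 1 ·f  ** P2@[35:35]
pos 36 'a': at 0 ·f
pos 37 'b': at 6
pos 38 'c': at 1 ·f  ** P2@[38:38]
pos 39 'b': at 6 ·f
pos 40 'b': at 6 ·f
pos 41 'a': at 7
pos 42 'd': at 8
pos 43 'c': at 9  ** P2@[43:43]
pos 44 'b': at 10
pos 45 'e': at 11  ** P1@[40:45]

Matches: [[3,3],[4,3],[8,2],[10,1],[11,2],[14,2],[15,2],[19,3],[21,2],[25,0],[25,3],[26,2],[30,0],[30,3],[31,3],[32,3],[33,3],[34,3],[35,2],[38,2],[43,2],[45,1]]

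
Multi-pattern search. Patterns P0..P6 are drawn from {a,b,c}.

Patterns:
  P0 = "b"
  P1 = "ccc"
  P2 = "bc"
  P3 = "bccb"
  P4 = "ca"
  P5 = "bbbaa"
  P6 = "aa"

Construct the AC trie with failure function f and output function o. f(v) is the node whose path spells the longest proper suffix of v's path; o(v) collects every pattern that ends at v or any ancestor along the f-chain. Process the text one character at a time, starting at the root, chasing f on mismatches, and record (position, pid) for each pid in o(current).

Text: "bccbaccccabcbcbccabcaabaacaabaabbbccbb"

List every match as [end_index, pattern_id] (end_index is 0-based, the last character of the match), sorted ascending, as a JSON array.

Construct AC machine:
Trie (insert patterns):
  n0 'ε': a→13 b→1 c→2
  n1 'b': b→9 c→5  [P0 ends]
  n2 'c': a→8 c→3
  n3 'cc': c→4
  n4 'ccc': ·  [P1 ends]
  n5 'bc': c→6  [P2 ends]
  n6 'bcc': b→7
  n7 'bccb': ·  [P3 ends]
  n8 'ca': ·  [P4 ends]
  n9 'bb': b→10
  n10 'bbb': a→11
  n11 'bbba': a→12
  n12 'bbbaa': ·  [P5 ends]
  n13 'a': a→14
  n14 'aa': ·  [P6 ends]

Failure links (BFS by depth):
  n1('b'): parent n0 fail=0; on 'b' 0 → fail=0;  out {0}∪∅={0}
  n2('c'): parent n0 fail=0; on 'c' 0 → fail=0;  out ∅∪∅=∅
  n13('a'): parent n0 fail=0; on 'a' 0 → fail=0;  out ∅∪∅=∅
  n3('cc'): parent n2 fail=0; on 'c' 0 → fail=2;  out ∅∪∅=∅
  n5('bc'): parent n1 fail=0; on 'c' 0 → fail=2;  out {2}∪∅={2}
  n8('ca'): parent n2 fail=0; on 'a' 0 → fail=13;  out {4}∪∅={4}
  n9('bb'): parent n1 fail=0; on 'b' 0 → fail=1;  out ∅∪{0}={0}
  n14('aa'): parent n13 fail=0; on 'a' 0 → fail=13;  out {6}∪∅={6}
  n4('ccc'): parent n3 fail=2; on 'c' 2 → fail=3;  out {1}∪∅={1}
  n6('bcc'): parent n5 fail=2; on 'c' 2 → fail=3;  out ∅∪∅=∅
  n10('bbb'): parent n9 fail=1; on 'b' 1 → fail=9;  out ∅∪{0}={0}
  n7('bccb'): parent n6 fail=3; on 'b' 3→2→0 → fail=1;  out {3}∪{0}={0,3}
  n11('bbba'): parent n10 fail=9; on 'a' 9→1→0 → fail=13;  out ∅∪∅=∅
  n12('bbbaa'): parent n11 fail=13; on 'a' 13 → fail=14;  out {5}∪{6}={5,6}

Text stream:
[0] read 'b'  n0⇒n1  emit P0@[0:0]
[1] read 'c'  n1⇒n5  emit P2@[0:1]
[2] read 'c'  n5⇒n6
[3] read 'b'  n6⇒n7  emit P0@[3:3],P3@[0:3]
[4] read 'a'  n7⇒n13 (fail-walked)
[5] read 'c'  n13⇒n2 (fail-walked)
[6] read 'c'  n2⇒n3
[7] read 'c'  n3⇒n4  emit P1@[5:7]
[8] read 'c'  n4⇒n4 (fail-walked)  emit P1@[6:8]
[9] read 'a'  n4⇒n8 (fail-walked)  emit P4@[8:9]
[10] read 'b'  n8⇒n1 (fail-walked)  emit P0@[10:10]
[11] read 'c'  n1⇒n5  emit P2@[10:11]
[12] read 'b'  n5⇒n1 (fail-walked)  emit P0@[12:12]
[13] read 'c'  n1⇒n5  emit P2@[12:13]
[14] read 'b'  n5⇒n1 (fail-walked)  emit P0@[14:14]
[15] read 'c'  n1⇒n5  emit P2@[14:15]
[16] read 'c'  n5⇒n6
[17] read 'a'  n6⇒n8 (fail-walked)  emit P4@[16:17]
[18] read 'b'  n8⇒n1 (fail-walked)  emit P0@[18:18]
[19] read 'c'  n1⇒n5  emit P2@[18:19]
[20] read 'a'  n5⇒n8 (fail-walked)  emit P4@[19:20]
[21] read 'a'  n8⇒n14 (fail-walked)  emit P6@[20:21]
[22] read 'b'  n14⇒n1 (fail-walked)  emit P0@[22:22]
[23] read 'a'  n1⇒n13 (fail-walked)
[24] read 'a'  n13⇒n14  emit P6@[23:24]
[25] read 'c'  n14⇒n2 (fail-walked)
[26] read 'a'  n2⇒n8  emit P4@[25:26]
[27] read 'a'  n8⇒n14 (fail-walked)  emit P6@[26:27]
[28] read 'b'  n14⇒n1 (fail-walked)  emit P0@[28:28]
[29] read 'a'  n1⇒n13 (fail-walked)
[30] read 'a'  n13⇒n14  emit P6@[29:30]
[31] read 'b'  n14⇒n1 (fail-walked)  emit P0@[31:31]
[32] read 'b'  n1⇒n9  emit P0@[32:32]
[33] read 'b'  n9⇒n10  emit P0@[33:33]
[34] read 'c'  n10⇒n5 (fail-walked)  emit P2@[33:34]
[35] read 'c'  n5⇒n6
[36] read 'b'  n6⇒n7  emit P0@[36:36],P3@[33:36]
[37] read 'b'  n7⇒n9 (fail-walked)  emit P0@[37:37]

Matches: [[0,0],[1,2],[3,0],[3,3],[7,1],[8,1],[9,4],[10,0],[11,2],[12,0],[13,2],[14,0],[15,2],[17,4],[18,0],[19,2],[20,4],[21,6],[22,0],[24,6],[26,4],[27,6],[28,0],[30,6],[31,0],[32,0],[33,0],[34,2],[36,0],[36,3],[37,0]]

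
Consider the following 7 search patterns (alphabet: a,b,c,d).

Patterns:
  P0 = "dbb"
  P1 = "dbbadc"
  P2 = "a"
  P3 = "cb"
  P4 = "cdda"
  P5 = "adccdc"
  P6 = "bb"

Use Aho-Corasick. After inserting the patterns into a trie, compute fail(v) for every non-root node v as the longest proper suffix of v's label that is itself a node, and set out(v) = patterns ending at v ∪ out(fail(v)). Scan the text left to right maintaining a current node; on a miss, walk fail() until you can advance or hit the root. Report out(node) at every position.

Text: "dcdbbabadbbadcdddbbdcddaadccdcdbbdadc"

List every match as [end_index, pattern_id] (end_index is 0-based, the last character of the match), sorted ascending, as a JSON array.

Build automaton:
Trie (insert patterns):
  n0 'ε': a→7 b→18 c→8 d→1
  n1 'd': b→2
  n2 'db': b→3
  n3 'dbb': a→4  [P0 ends]
  n4 'dbba': d→5
  n5 'dbbad': c→6
  n6 'dbbadc': ·  [P1 ends]
  n7 'a': d→13  [P2 ends]
  n8 'c': b→9 d→10
  n9 'cb': ·  [P3 ends]
  n10 'cd': d→11
  n11 'cdd': a→12
  n12 'cdda': ·  [P4 ends]
  n13 'ad': c→14
  n14 'adc': c→15
  n15 'adcc': d→16
  n16 'adccd': c→17
  n17 'adccdc': ·  [P5 ends]
  n18 'b': b→19
  n19 'bb': ·  [P6 ends]

BFS fail/out derivation:
  fail(1) 'd': from fail(0)=0 chase 'd': 0 ⇒ 0;  out=∅∪out(0)=∅
  fail(7) 'a': from fail(0)=0 chase 'a': 0 ⇒ 0;  out={2}∪out(0)={2}
  fail(8) 'c': from fail(0)=0 chase 'c': 0 ⇒ 0;  out=∅∪out(0)=∅
  fail(18) 'b': from fail(0)=0 chase 'b': 0 ⇒ 0;  out=∅∪out(0)=∅
  fail(2) 'db': from fail(1)=0 chase 'b': 0 ⇒ 18;  out=∅∪out(18)=∅
  fail(9) 'cb': from fail(8)=0 chase 'b': 0 ⇒ 18;  out={3}∪out(18)={3}
  fail(10) 'cd': from fail(8)=0 chase 'd': 0 ⇒ 1;  out=∅∪out(1)=∅
  fail(13) 'ad': from fail(7)=0 chase 'd': 0 ⇒ 1;  out=∅∪out(1)=∅
  fail(19) 'bb': from fail(18)=0 chase 'b': 0 ⇒ 18;  out={6}∪out(18)={6}
  fail(3) 'dbb': from fail(2)=18 chase 'b': 18 ⇒ 19;  out={0}∪out(19)={0,6}
  fail(11) 'cdd': from fail(10)=1 chase 'd': 1→0 ⇒ 1;  out=∅∪out(1)=∅
  fail(14) 'adc': from fail(13)=1 chase 'c': 1→0 ⇒ 8;  out=∅∪out(8)=∅
  fail(4) 'dbba': from fail(3)=19 chase 'a': 19→18→0 ⇒ 7;  out=∅∪out(7)={2}
  fail(12) 'cdda': from fail(11)=1 chase 'a': 1→0 ⇒ 7;  out={4}∪out(7)={2,4}
  fail(15) 'adcc': from fail(14)=8 chase 'c': 8→0 ⇒ 8;  out=∅∪out(8)=∅
  fail(5) 'dbbad': from fail(4)=7 chase 'd': 7 ⇒ 13;  out=∅∪out(13)=∅
  fail(16) 'adccd': from fail(15)=8 chase 'd': 8 ⇒ 10;  out=∅∪out(10)=∅
  fail(6) 'dbbadc': from fail(5)=13 chase 'c': 13 ⇒ 14;  out={1}∪out(14)={1}
  fail(17) 'adccdc': from fail(16)=10 chase 'c': 10→1→0 ⇒ 8;  out={5}∪out(8)={5}

Scan:
i=0 'd': node 0→1
i=1 'c': node 1→8 ·f
i=2 'd': node 8→10
i=3 'b': node 10→2 ·f
i=4 'b': node 2→3  ** P0@[2:4],P6@[3:4]
i=5 'a': node 3→4  ** P2@[5:5]
i=6 'b': node 4→18 ·f
i=7 'a': node 18→7 ·f  ** P2@[7:7]
i=8 'd': node 7→13
i=9 'b': node 13→2 ·f
i=10 'b': node 2→3  ** P0@[8:10],P6@[9:10]
i=11 'a': node 3→4  ** P2@[11:11]
i=12 'd': node 4→5
i=13 'c': node 5→6  ** P1@[8:13]
i=14 'd': node 6→10 ·f
i=15 'd': node 10→11
i=16 'd': node 11→1 ·f
i=17 'b': node 1→2
i=18 'b': node 2→3  ** P0@[16:18],P6@[17:18]
i=19 'd': node 3→1 ·f
i=20 'c': node 1→8 ·f
i=21 'd': node 8→10
i=22 'd': node 10→11
i=23 'a': node 11→12  ** P2@[23:23],P4@[20:23]
i=24 'a': node 12→7 ·f  ** P2@[24:24]
i=25 'd': node 7→13
i=26 'c': node 13→14
i=27 'c': node 14→15
i=28 'd': node 15→16
i=29 'c': node 16→17  ** P5@[24:29]
i=30 'd': node 17→10 ·f
i=31 'b': node 10→2 ·f
i=32 'b': node 2→3  ** P0@[30:32],P6@[31:32]
i=33 'd': node 3→1 ·f
i=34 'a': node 1→7 ·f  ** P2@[34:34]
i=35 'd': node 7→13
i=36 'c': node 13→14

Matches: [[4,0],[4,6],[5,2],[7,2],[10,0],[10,6],[11,2],[13,1],[18,0],[18,6],[23,2],[23,4],[24,2],[29,5],[32,0],[32,6],[34,2]]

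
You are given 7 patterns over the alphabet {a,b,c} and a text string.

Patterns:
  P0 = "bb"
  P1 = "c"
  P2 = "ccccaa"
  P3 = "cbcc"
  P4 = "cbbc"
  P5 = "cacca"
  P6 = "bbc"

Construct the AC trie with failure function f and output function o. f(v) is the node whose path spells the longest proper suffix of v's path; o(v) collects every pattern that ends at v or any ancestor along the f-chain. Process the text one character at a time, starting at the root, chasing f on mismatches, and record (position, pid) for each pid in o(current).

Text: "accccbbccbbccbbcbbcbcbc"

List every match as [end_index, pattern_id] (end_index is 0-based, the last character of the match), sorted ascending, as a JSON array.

Construct AC machine:
Trie nodes:
  0='ε' goto b→1 c→3
  1='b' goto b→2
  2='bb' goto c→18  ←P0
  3='c' goto a→14 b→9 c→4  ←P1
  4='cc' goto c→5
  5='ccc' goto c→6
  6='cccc' goto a→7
  7='cccca' goto a→8
  8='ccccaa' goto ·  ←P2
  9='cb' goto b→12 c→10
  10='cbc' goto c→11
  11='cbcc' goto ·  ←P3
  12='cbb' goto c→13
  13='cbbc' goto ·  ←P4
  14='ca' goto c→15
  15='cac' goto c→16
  16='cacc' goto a→17
  17='cacca' goto ·  ←P5
  18='bbc' goto ·  ←P6

Failure links (BFS by depth):
  n1('b'): parent n0 fail=0; on 'b' 0 → fail=0;  out ∅∪∅=∅
  n3('c'): parent n0 fail=0; on 'c' 0 → fail=0;  out {1}∪∅={1}
  n2('bb'): parent n1 fail=0; on 'b' 0 → fail=1;  out {0}∪∅={0}
  n4('cc'): parent n3 fail=0; on 'c' 0 → fail=3;  out ∅∪{1}={1}
  n9('cb'): parent n3 fail=0; on 'b' 0 → fail=1;  out ∅∪∅=∅
  n14('ca'): parent n3 fail=0; on 'a' 0 → fail=0;  out ∅∪∅=∅
  n5('ccc'): parent n4 fail=3; on 'c' 3 → fail=4;  out ∅∪{1}={1}
  n10('cbc'): parent n9 fail=1; on 'c' 1→0 → fail=3;  out ∅∪{1}={1}
  n12('cbb'): parent n9 fail=1; on 'b' 1 → fail=2;  out ∅∪{0}={0}
  n15('cac'): parent n14 fail=0; on 'c' 0 → fail=3;  out ∅∪{1}={1}
  n18('bbc'): parent n2 fail=1; on 'c' 1→0 → fail=3;  out {6}∪{1}={1,6}
  n6('cccc'): parent n5 fail=4; on 'c' 4 → fail=5;  out ∅∪{1}={1}
  n11('cbcc'): parent n10 fail=3; on 'c' 3 → fail=4;  out {3}∪{1}={1,3}
  n13('cbbc'): parent n12 fail=2; on 'c' 2 → fail=18;  out {4}∪{1,6}={1,4,6}
  n16('cacc'): parent n15 fail=3; on 'c' 3 → fail=4;  out ∅∪{1}={1}
  n7('cccca'): parent n6 fail=5; on 'a' 5→4→3 → fail=14;  out ∅∪∅=∅
  n17('cacca'): parent n16 fail=4; on 'a' 4→3 → fail=14;  out {5}∪∅={5}
  n8('ccccaa'): parent n7 fail=14; on 'a' 14→0 → fail=0;  out {2}∪∅={2}

Scan:
[0] read 'a'  n0⇒n0
[1] read 'c'  n0⇒n3  emit P1@[1:1]
[2] read 'c'  n3⇒n4  emit P1@[2:2]
[3] read 'c'  n4⇒n5  emit P1@[3:3]
[4] read 'c'  n5⇒n6  emit P1@[4:4]
[5] read 'b'  n6⇒n9 (fail-walked)
[6] read 'b'  n9⇒n12  emit P0@[5:6]
[7] read 'c'  n12⇒n13  emit P1@[7:7],P4@[4:7],P6@[5:7]
[8] read 'c'  n13⇒n4 (fail-walked)  emit P1@[8:8]
[9] read 'b'  n4⇒n9 (fail-walked)
[10] read 'b'  n9⇒n12  emit P0@[9:10]
[11] read 'c'  n12⇒n13  emit P1@[11:11],P4@[8:11],P6@[9:11]
[12] read 'c'  n13⇒n4 (fail-walked)  emit P1@[12:12]
[13] read 'b'  n4⇒n9 (fail-walked)
[14] read 'b'  n9⇒n12  emit P0@[13:14]
[15] read 'c'  n12⇒n13  emit P1@[15:15],P4@[12:15],P6@[13:15]
[16] read 'b'  n13⇒n9 (fail-walked)
[17] read 'b'  n9⇒n12  emit P0@[16:17]
[18] read 'c'  n12⇒n13  emit P1@[18:18],P4@[15:18],P6@[16:18]
[19] read 'b'  n13⇒n9 (fail-walked)
[20] read 'c'  n9⇒n10  emit P1@[20:20]
[21] read 'b'  n10⇒n9 (fail-walked)
[22] read 'c'  n9⇒n10  emit P1@[22:22]

Matches: [[1,1],[2,1],[3,1],[4,1],[6,0],[7,1],[7,4],[7,6],[8,1],[10,0],[11,1],[11,4],[11,6],[12,1],[14,0],[15,1],[15,4],[15,6],[17,0],[18,1],[18,4],[18,6],[20,1],[22,1]]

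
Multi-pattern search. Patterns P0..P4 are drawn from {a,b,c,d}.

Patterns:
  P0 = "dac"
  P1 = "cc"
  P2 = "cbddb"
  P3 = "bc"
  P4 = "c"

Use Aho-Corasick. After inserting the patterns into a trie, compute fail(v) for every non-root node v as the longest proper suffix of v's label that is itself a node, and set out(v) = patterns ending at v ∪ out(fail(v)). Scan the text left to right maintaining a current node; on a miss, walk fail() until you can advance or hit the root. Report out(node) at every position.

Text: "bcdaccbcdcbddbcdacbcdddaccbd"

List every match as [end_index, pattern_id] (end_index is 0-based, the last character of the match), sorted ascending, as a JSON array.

Construct AC machine:
Trie (insert patterns):
  n0 'ε': b→10 c→4 d→1
  n1 'd': a→2
  n2 'da': c→3
  n3 'dac': ·  ←P0
  n4 'c': b→6 c→5  ←P4
  n5 'cc': ·  ←P1
  n6 'cb': d→7
  n7 'cbd': d→8
  n8 'cbdd': b→9
  n9 'cbddb': ·  ←P2
  n10 'b': c→11
  n11 'bc': ·  ←P3

BFS fail/out derivation:
  n1('d'): parent n0 fail=0; on 'd' 0 → fail=0;  out ∅∪∅=∅
  n4('c'): parent n0 fail=0; on 'c' 0 → fail=0;  out {4}∪∅={4}
  n10('b'): parent n0 fail=0; on 'b' 0 → fail=0;  out ∅∪∅=∅
  n2('da'): parent n1 fail=0; on 'a' 0 → fail=0;  out ∅∪∅=∅
  n5('cc'): parent n4 fail=0; on 'c' 0 → fail=4;  out {1}∪{4}={1,4}
  n6('cb'): parent n4 fail=0; on 'b' 0 → fail=10;  out ∅∪∅=∅
  n11('bc'): parent n10 fail=0; on 'c' 0 → fail=4;  out {3}∪{4}={3,4}
  n3('dac'): parent n2 fail=0; on 'c' 0 → fail=4;  out {0}∪{4}={0,4}
  n7('cbd'): parent n6 fail=10; on 'd' 10→0 → fail=1;  out ∅∪∅=∅
  n8('cbdd'): parent n7 fail=1; on 'd' 1→0 → fail=1;  out ∅∪∅=∅
  n9('cbddb'): parent n8 fail=1; on 'b' 1→0 → fail=10;  out {2}∪∅={2}

Text stream:
[0] read 'b'  n0⇒n10
[1] read 'c'  n10⇒n11  emit P3@[0:1],P4@[1:1]
[2] read 'd'  n11⇒n1 (fail-walked)
[3] read 'a'  n1⇒n2
[4] read 'c'  n2⇒n3  emit P0@[2:4],P4@[4:4]
[5] read 'c'  n3⇒n5 (fail-walked)  emit P1@[4:5],P4@[5:5]
[6] read 'b'  n5⇒n6 (fail-walked)
[7] read 'c'  n6⇒n11 (fail-walked)  emit P3@[6:7],P4@[7:7]
[8] read 'd'  n11⇒n1 (fail-walked)
[9] read 'c'  n1⇒n4 (fail-walked)  emit P4@[9:9]
[10] read 'b'  n4⇒n6
[11] read 'd'  n6⇒n7
[12] read 'd'  n7⇒n8
[13] read 'b'  n8⇒n9  emit P2@[9:13]
[14] read 'c'  n9⇒n11 (fail-walked)  emit P3@[13:14],P4@[14:14]
[15] read 'd'  n11⇒n1 (fail-walked)
[16] read 'a'  n1⇒n2
[17] read 'c'  n2⇒n3  emit P0@[15:17],P4@[17:17]
[18] read 'b'  n3⇒n6 (fail-walked)
[19] read 'c'  n6⇒n11 (fail-walked)  emit P3@[18:19],P4@[19:19]
[20] read 'd'  n11⇒n1 (fail-walked)
[21] read 'd'  n1⇒n1 (fail-walked)
[22] read 'd'  n1⇒n1 (fail-walked)
[23] read 'a'  n1⇒n2
[24] read 'c'  n2⇒n3  emit P0@[22:24],P4@[24:24]
[25] read 'c'  n3⇒n5 (fail-walked)  emit P1@[24:25],P4@[25:25]
[26] read 'b'  n5⇒n6 (fail-walked)
[27] read 'd'  n6⇒n7

Matches: [[1,3],[1,4],[4,0],[4,4],[5,1],[5,4],[7,3],[7,4],[9,4],[13,2],[14,3],[14,4],[17,0],[17,4],[19,3],[19,4],[24,0],[24,4],[25,1],[25,4]]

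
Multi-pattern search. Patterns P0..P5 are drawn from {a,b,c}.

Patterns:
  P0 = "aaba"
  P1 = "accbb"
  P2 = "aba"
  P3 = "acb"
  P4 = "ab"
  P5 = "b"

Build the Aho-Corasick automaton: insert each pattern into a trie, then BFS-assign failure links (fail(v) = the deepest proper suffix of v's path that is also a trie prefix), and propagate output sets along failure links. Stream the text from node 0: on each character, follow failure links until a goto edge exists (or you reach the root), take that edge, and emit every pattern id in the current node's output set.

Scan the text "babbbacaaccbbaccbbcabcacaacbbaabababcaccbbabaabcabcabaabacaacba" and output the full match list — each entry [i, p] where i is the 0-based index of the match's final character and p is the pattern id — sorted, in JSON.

Build:
Trie (insert patterns):
  0='ε' goto a→1 b→12
  1='a' goto a→2 b→9 c→5
  2='aa' goto b→3
  3='aab' goto a→4
  4='aaba' goto ·  [P0 ends]
  5='ac' goto b→11 c→6
  6='acc' goto b→7
  7='accb' goto b→8
  8='accbb' goto ·  [P1 ends]
  9='ab' goto a→10  [P4 ends]
  10='aba' goto ·  [P2 ends]
  11='acb' goto ·  [P3 ends]
  12='b' goto ·  [P5 ends]

BFS fail/out derivation:
  n1('a'): parent n0 fail=0; on 'a' 0 → fail=0;  out ∅∪∅=∅
  n12('b'): parent n0 fail=0; on 'b' 0 → fail=0;  out {5}∪∅={5}
  n2('aa'): parent n1 fail=0; on 'a' 0 → fail=1;  out ∅∪∅=∅
  n5('ac'): parent n1 fail=0; on 'c' 0 → fail=0;  out ∅∪∅=∅
  n9('ab'): parent n1 fail=0; on 'b' 0 → fail=12;  out {4}∪{5}={4,5}
  n3('aab'): parent n2 fail=1; on 'b' 1 → fail=9;  out ∅∪{4,5}={4,5}
  n6('acc'): parent n5 fail=0; on 'c' 0 → fail=0;  out ∅∪∅=∅
  n10('aba'): parent n9 fail=12; on 'a' 12→0 → fail=1;  out {2}∪∅={2}
  n11('acb'): parent n5 fail=0; on 'b' 0 → fail=12;  out {3}∪{5}={3,5}
  n4('aaba'): parent n3 fail=9; on 'a' 9 → fail=10;  out {0}∪{2}={0,2}
  n7('accb'): parent n6 fail=0; on 'b' 0 → fail=12;  out ∅∪{5}={5}
  n8('accbb'): parent n7 fail=12; on 'b' 12→0 → fail=12;  out {1}∪{5}={1,5}

Text stream:
[0] read 'b'  n0⇒n12  → match P5@[0:0]
[1] read 'a'  n12⇒n1 (fail-walked)
[2] read 'b'  n1⇒n9  → match P4@[1:2],P5@[2:2]
[3] read 'b'  n9⇒n12 (fail-walked)  → match P5@[3:3]
[4] read 'b'  n12⇒n12 (fail-walked)  → match P5@[4:4]
[5] read 'a'  n12⇒n1 (fail-walked)
[6] read 'c'  n1⇒n5
[7] read 'a'  n5⇒n1 (fail-walked)
[8] read 'a'  n1⇒n2
[9] read 'c'  n2⇒n5 (fail-walked)
[10] read 'c'  n5⇒n6
[11] read 'b'  n6⇒n7  → match P5@[11:11]
[12] read 'b'  n7⇒n8  → match P1@[8:12],P5@[12:12]
[13] read 'a'  n8⇒n1 (fail-walked)
[14] read 'c'  n1⇒n5
[15] read 'c'  n5⇒n6
[16] read 'b'  n6⇒n7  → match P5@[16:16]
[17] read 'b'  n7⇒n8  → match P1@[13:17],P5@[17:17]
[18] read 'c'  n8⇒n0 (fail-walked)
[19] read 'a'  n0⇒n1
[20] read 'b'  n1⇒n9  → match P4@[19:20],P5@[20:20]
[21] read 'c'  n9⇒n0 (fail-walked)
[22] read 'a'  n0⇒n1
[23] read 'c'  n1⇒n5
[24] read 'a'  n5⇒n1 (fail-walked)
[25] read 'a'  n1⇒n2
[26] read 'c'  n2⇒n5 (fail-walked)
[27] read 'b'  n5⇒n11  → match P3@[25:27],P5@[27:27]
[28] read 'b'  n11⇒n12 (fail-walked)  → match P5@[28:28]
[29] read 'a'  n12⇒n1 (fail-walked)
[30] read 'a'  n1⇒n2
[31] read 'b'  n2⇒n3  → match P4@[30:31],P5@[31:31]
[32] read 'a'  n3⇒n4  → match P0@[29:32],P2@[30:32]
[33] read 'b'  n4⇒n9 (fail-walked)  → match P4@[32:33],P5@[33:33]
[34] read 'a'  n9⇒n10  → match P2@[32:34]
[35] read 'b'  n10⇒n9 (fail-walked)  → match P4@[34:35],P5@[35:35]
[36] read 'c'  n9⇒n0 (fail-walked)
[37] read 'a'  n0⇒n1
[38] read 'c'  n1⇒n5
[39] read 'c'  n5⇒n6
[40] read 'b'  n6⇒n7  → match P5@[40:40]
[41] read 'b'  n7⇒n8  → match P1@[37:41],P5@[41:41]
[42] read 'a'  n8⇒n1 (fail-walked)
[43] read 'b'  n1⇒n9  → match P4@[42:43],P5@[43:43]
[44] read 'a'  n9⇒n10  → match P2@[42:44]
[45] read 'a'  n10⇒n2 (fail-walked)
[46] read 'b'  n2⇒n3  → match P4@[45:46],P5@[46:46]
[47] read 'c'  n3⇒n0 (fail-walked)
[48] read 'a'  n0⇒n1
[49] read 'b'  n1⇒n9  → match P4@[48:49],P5@[49:49]
[50] read 'c'  n9⇒n0 (fail-walked)
[51] read 'a'  n0⇒n1
[52] read 'b'  n1⇒n9  → match P4@[51:52],P5@[52:52]
[53] read 'a'  n9⇒n10  → match P2@[51:53]
[54] read 'a'  n10⇒n2 (fail-walked)
[55] read 'b'  n2⇒n3  → match P4@[54:55],P5@[55:55]
[56] read 'a'  n3⇒n4  → match P0@[53:56],P2@[54:56]
[57] read 'c'  n4⇒n5 (fail-walked)
[58] read 'a'  n5⇒n1 (fail-walked)
[59] read 'a'  n1⇒n2
[60] read 'c'  n2⇒n5 (fail-walked)
[61] read 'b'  n5⇒n11  → match P3@[59:61],P5@[61:61]
[62] read 'a'  n11⇒n1 (fail-walked)

Matches: [[0,5],[2,4],[2,5],[3,5],[4,5],[11,5],[12,1],[12,5],[16,5],[17,1],[17,5],[20,4],[20,5],[27,3],[27,5],[28,5],[31,4],[31,5],[32,0],[32,2],[33,4],[33,5],[34,2],[35,4],[35,5],[40,5],[41,1],[41,5],[43,4],[43,5],[44,2],[46,4],[46,5],[49,4],[49,5],[52,4],[52,5],[53,2],[55,4],[55,5],[56,0],[56,2],[61,3],[61,5]]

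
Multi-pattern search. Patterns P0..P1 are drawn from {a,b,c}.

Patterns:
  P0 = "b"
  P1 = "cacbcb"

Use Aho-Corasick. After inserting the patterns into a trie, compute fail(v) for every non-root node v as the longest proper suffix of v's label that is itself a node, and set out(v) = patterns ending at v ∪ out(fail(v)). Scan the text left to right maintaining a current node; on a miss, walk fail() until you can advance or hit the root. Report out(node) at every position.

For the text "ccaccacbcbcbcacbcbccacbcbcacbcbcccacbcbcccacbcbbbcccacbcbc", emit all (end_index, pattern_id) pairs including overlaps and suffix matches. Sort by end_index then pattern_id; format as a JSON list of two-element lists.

Construct AC machine:
Trie nodes:
  n0 'ε': b→1 c→2
  n1 'b': ·  ←P0
  n2 'c': a→3
  n3 'ca': c→4
  n4 'cac': b→5
  n5 'cacb': c→6
  n6 'cacbc': b→7
  n7 'cacbcb': ·  ←P1

BFS fail/out derivation:
  fail(1) 'b': from fail(0)=0 chase 'b': 0 ⇒ 0;  out={0}∪out(0)={0}
  fail(2) 'c': from fail(0)=0 chase 'c': 0 ⇒ 0;  out=∅∪out(0)=∅
  fail(3) 'ca': from fail(2)=0 chase 'a': 0 ⇒ 0;  out=∅∪out(0)=∅
  fail(4) 'cac': from fail(3)=0 chase 'c': 0 ⇒ 2;  out=∅∪out(2)=∅
  fail(5) 'cacb': from fail(4)=2 chase 'b': 2→0 ⇒ 1;  out=∅∪out(1)={0}
  fail(6) 'cacbc': from fail(5)=1 chase 'c': 1→0 ⇒ 2;  out=∅∪out(2)=∅
  fail(7) 'cacbcb': from fail(6)=2 chase 'b': 2→0 ⇒ 1;  out={1}∪out(1)={0,1}

Scan:
i=0 'c': node 0→2
i=1 'c': node 2→2 (fail-walked)
i=2 'a': node 2→3
i=3 'c': node 3→4
i=4 'c': node 4→2 (fail-walked)
i=5 'a': node 2→3
i=6 'c': node 3→4
i=7 'b': node 4→5  → match P0@[7:7]
i=8 'c': node 5→6
i=9 'b': node 6→7  → match P0@[9:9],P1@[4:9]
i=10 'c': node 7→2 (fail-walked)
i=11 'b': node 2→1 (fail-walked)  → match P0@[11:11]
i=12 'c': node 1→2 (fail-walked)
i=13 'a': node 2→3
i=14 'c': node 3→4
i=15 'b': node 4→5  → match P0@[15:15]
i=16 'c': node 5→6
i=17 'b': node 6→7  → match P0@[17:17],P1@[12:17]
i=18 'c': node 7→2 (fail-walked)
i=19 'c': node 2→2 (fail-walked)
i=20 'a': node 2→3
i=21 'c': node 3→4
i=22 'b': node 4→5  → match P0@[22:22]
i=23 'c': node 5→6
i=24 'b': node 6→7  → match P0@[24:24],P1@[19:24]
i=25 'c': node 7→2 (fail-walked)
i=26 'a': node 2→3
i=27 'c': node 3→4
i=28 'b': node 4→5  → match P0@[28:28]
i=29 'c': node 5→6
i=30 'b': node 6→7  → match P0@[30:30],P1@[25:30]
i=31 'c': node 7→2 (fail-walked)
i=32 'c': node 2→2 (fail-walked)
i=33 'c': node 2→2 (fail-walked)
i=34 'a': node 2→3
i=35 'c': node 3→4
i=36 'b': node 4→5  → match P0@[36:36]
i=37 'c': node 5→6
i=38 'b': node 6→7  → match P0@[38:38],P1@[33:38]
i=39 'c': node 7→2 (fail-walked)
i=40 'c': node 2→2 (fail-walked)
i=41 'c': node 2→2 (fail-walked)
i=42 'a': node 2→3
i=43 'c': node 3→4
i=44 'b': node 4→5  → match P0@[44:44]
i=45 'c': node 5→6
i=46 'b': node 6→7  → match P0@[46:46],P1@[41:46]
i=47 'b': node 7→1 (fail-walked)  → match P0@[47:47]
i=48 'b': node 1→1 (fail-walked)  → match P0@[48:48]
i=49 'c': node 1→2 (fail-walked)
i=50 'c': node 2→2 (fail-walked)
i=51 'c': node 2→2 (fail-walked)
i=52 'a': node 2→3
i=53 'c': node 3→4
i=54 'b': node 4→5  → match P0@[54:54]
i=55 'c': node 5→6
i=56 'b': node 6→7  → match P0@[56:56],P1@[51:56]
i=57 'c': node 7→2 (fail-walked)

Result: [[7,0],[9,0],[9,1],[11,0],[15,0],[17,0],[17,1],[22,0],[24,0],[24,1],[28,0],[30,0],[30,1],[36,0],[38,0],[38,1],[44,0],[46,0],[46,1],[47,0],[48,0],[54,0],[56,0],[56,1]]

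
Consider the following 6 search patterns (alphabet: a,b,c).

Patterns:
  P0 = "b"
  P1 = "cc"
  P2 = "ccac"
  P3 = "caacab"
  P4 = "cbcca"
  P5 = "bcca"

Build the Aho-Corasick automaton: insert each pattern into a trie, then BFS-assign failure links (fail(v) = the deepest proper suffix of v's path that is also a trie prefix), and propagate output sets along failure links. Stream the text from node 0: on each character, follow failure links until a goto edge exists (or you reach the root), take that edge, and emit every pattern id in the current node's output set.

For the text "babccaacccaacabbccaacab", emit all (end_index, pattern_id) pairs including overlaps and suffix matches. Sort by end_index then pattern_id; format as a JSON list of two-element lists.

Build automaton:
Trie (insert patterns):
  0='ε' goto b→1 c→2
  1='b' goto c→15  [P0 ends]
  2='c' goto a→6 b→11 c→3
  3='cc' goto a→4  [P1 ends]
  4='cca' goto c→5
  5='ccac' goto ·  [P2 ends]
  6='ca' goto a→7
  7='caa' goto c→8
  8='caac' goto a→9
  9='caaca' goto b→10
  10='caacab' goto ·  [P3 ends]
  11='cb' goto c→12
  12='cbc' goto c→13
  13='cbcc' goto a→14
  14='cbcca' goto ·  [P4 ends]
  15='bc' goto c→16
  16='bcc' goto a→17
  17='bcca' goto ·  [P5 ends]

Failure links (BFS by depth):
  fail(1) 'b': from fail(0)=0 chase 'b': 0 ⇒ 0;  out={0}∪out(0)={0}
  fail(2) 'c': from fail(0)=0 chase 'c': 0 ⇒ 0;  out=∅∪out(0)=∅
  fail(3) 'cc': from fail(2)=0 chase 'c': 0 ⇒ 2;  out={1}∪out(2)={1}
  fail(6) 'ca': from fail(2)=0 chase 'a': 0 ⇒ 0;  out=∅∪out(0)=∅
  fail(11) 'cb': from fail(2)=0 chase 'b': 0 ⇒ 1;  out=∅∪out(1)={0}
  fail(15) 'bc': from fail(1)=0 chase 'c': 0 ⇒ 2;  out=∅∪out(2)=∅
  fail(4) 'cca': from fail(3)=2 chase 'a': 2 ⇒ 6;  out=∅∪out(6)=∅
  fail(7) 'caa': from fail(6)=0 chase 'a': 0 ⇒ 0;  out=∅∪out(0)=∅
  fail(12) 'cbc': from fail(11)=1 chase 'c': 1 ⇒ 15;  out=∅∪out(15)=∅
  fail(16) 'bcc': from fail(15)=2 chase 'c': 2 ⇒ 3;  out=∅∪out(3)={1}
  fail(5) 'ccac': from fail(4)=6 chase 'c': 6→0 ⇒ 2;  out={2}∪out(2)={2}
  fail(8) 'caac': from fail(7)=0 chase 'c': 0 ⇒ 2;  out=∅∪out(2)=∅
  fail(13) 'cbcc': from fail(12)=15 chase 'c': 15 ⇒ 16;  out=∅∪out(16)={1}
  fail(17) 'bcca': from fail(16)=3 chase 'a': 3 ⇒ 4;  out={5}∪out(4)={5}
  fail(9) 'caaca': from fail(8)=2 chase 'a': 2 ⇒ 6;  out=∅∪out(6)=∅
  fail(14) 'cbcca': from fail(13)=16 chase 'a': 16 ⇒ 17;  out={4}∪out(17)={4,5}
  fail(10) 'caacab': from fail(9)=6 chase 'b': 6→0 ⇒ 1;  out={3}∪out(1)={0,3}

Run:
[0] read 'b'  n0⇒n1  ** P0@[0:0]
[1] read 'a'  n1⇒n0 (via fail)
[2] read 'b'  n0⇒n1  ** P0@[2:2]
[3] read 'c'  n1⇒n15
[4] read 'c'  n15⇒n16  ** P1@[3:4]
[5] read 'a'  n16⇒n17  ** P5@[2:5]
[6] read 'a'  n17⇒n7 (via fail)
[7] read 'c'  n7⇒n8
[8] read 'c'  n8⇒n3 (via fail)  ** P1@[7:8]
[9] read 'c'  n3⇒n3 (via fail)  ** P1@[8:9]
[10] read 'a'  n3⇒n4
[11] read 'a'  n4⇒n7 (via fail)
[12] read 'c'  n7⇒n8
[13] read 'a'  n8⇒n9
[14] read 'b'  n9⇒n10  ** P0@[14:14],P3@[9:14]
[15] read 'b'  n10⇒n1 (via fail)  ** P0@[15:15]
[16] read 'c'  n1⇒n15
[17] read 'c'  n15⇒n16  ** P1@[16:17]
[18] read 'a'  n16⇒n17  ** P5@[15:18]
[19] read 'a'  n17⇒n7 (via fail)
[20] read 'c'  n7⇒n8
[21] read 'a'  n8⇒n9
[22] read 'b'  n9⇒n10  ** P0@[22:22],P3@[17:22]

All matches (sorted): [[0,0],[2,0],[4,1],[5,5],[8,1],[9,1],[14,0],[14,3],[15,0],[17,1],[18,5],[22,0],[22,3]]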